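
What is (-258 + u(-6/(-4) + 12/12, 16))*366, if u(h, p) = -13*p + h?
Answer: -169641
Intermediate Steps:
u(h, p) = h - 13*p
(-258 + u(-6/(-4) + 12/12, 16))*366 = (-258 + ((-6/(-4) + 12/12) - 13*16))*366 = (-258 + ((-6*(-¼) + 12*(1/12)) - 208))*366 = (-258 + ((3/2 + 1) - 208))*366 = (-258 + (5/2 - 208))*366 = (-258 - 411/2)*366 = -927/2*366 = -169641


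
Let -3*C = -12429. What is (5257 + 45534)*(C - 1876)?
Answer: 115143197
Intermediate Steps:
C = 4143 (C = -⅓*(-12429) = 4143)
(5257 + 45534)*(C - 1876) = (5257 + 45534)*(4143 - 1876) = 50791*2267 = 115143197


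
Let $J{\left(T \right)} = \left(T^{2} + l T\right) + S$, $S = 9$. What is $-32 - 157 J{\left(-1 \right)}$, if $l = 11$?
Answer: $125$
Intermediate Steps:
$J{\left(T \right)} = 9 + T^{2} + 11 T$ ($J{\left(T \right)} = \left(T^{2} + 11 T\right) + 9 = 9 + T^{2} + 11 T$)
$-32 - 157 J{\left(-1 \right)} = -32 - 157 \left(9 + \left(-1\right)^{2} + 11 \left(-1\right)\right) = -32 - 157 \left(9 + 1 - 11\right) = -32 - -157 = -32 + 157 = 125$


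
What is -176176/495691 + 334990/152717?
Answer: 19878065414/10814348921 ≈ 1.8381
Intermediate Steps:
-176176/495691 + 334990/152717 = -176176*1/495691 + 334990*(1/152717) = -25168/70813 + 334990/152717 = 19878065414/10814348921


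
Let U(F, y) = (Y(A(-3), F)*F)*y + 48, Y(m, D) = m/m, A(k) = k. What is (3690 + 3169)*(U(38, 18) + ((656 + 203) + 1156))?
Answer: 18841673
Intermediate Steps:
Y(m, D) = 1
U(F, y) = 48 + F*y (U(F, y) = (1*F)*y + 48 = F*y + 48 = 48 + F*y)
(3690 + 3169)*(U(38, 18) + ((656 + 203) + 1156)) = (3690 + 3169)*((48 + 38*18) + ((656 + 203) + 1156)) = 6859*((48 + 684) + (859 + 1156)) = 6859*(732 + 2015) = 6859*2747 = 18841673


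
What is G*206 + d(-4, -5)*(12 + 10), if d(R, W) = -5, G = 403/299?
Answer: 3856/23 ≈ 167.65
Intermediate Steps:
G = 31/23 (G = 403*(1/299) = 31/23 ≈ 1.3478)
G*206 + d(-4, -5)*(12 + 10) = (31/23)*206 - 5*(12 + 10) = 6386/23 - 5*22 = 6386/23 - 110 = 3856/23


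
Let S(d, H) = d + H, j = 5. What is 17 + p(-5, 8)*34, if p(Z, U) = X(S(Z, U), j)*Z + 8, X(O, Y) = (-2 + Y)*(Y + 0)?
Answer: -2261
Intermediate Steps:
S(d, H) = H + d
X(O, Y) = Y*(-2 + Y) (X(O, Y) = (-2 + Y)*Y = Y*(-2 + Y))
p(Z, U) = 8 + 15*Z (p(Z, U) = (5*(-2 + 5))*Z + 8 = (5*3)*Z + 8 = 15*Z + 8 = 8 + 15*Z)
17 + p(-5, 8)*34 = 17 + (8 + 15*(-5))*34 = 17 + (8 - 75)*34 = 17 - 67*34 = 17 - 2278 = -2261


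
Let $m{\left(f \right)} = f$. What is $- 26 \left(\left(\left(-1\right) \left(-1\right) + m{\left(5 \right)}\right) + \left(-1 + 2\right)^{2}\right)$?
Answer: $-182$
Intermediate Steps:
$- 26 \left(\left(\left(-1\right) \left(-1\right) + m{\left(5 \right)}\right) + \left(-1 + 2\right)^{2}\right) = - 26 \left(\left(\left(-1\right) \left(-1\right) + 5\right) + \left(-1 + 2\right)^{2}\right) = - 26 \left(\left(1 + 5\right) + 1^{2}\right) = - 26 \left(6 + 1\right) = \left(-26\right) 7 = -182$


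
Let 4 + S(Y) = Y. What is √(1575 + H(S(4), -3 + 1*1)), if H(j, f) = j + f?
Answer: 11*√13 ≈ 39.661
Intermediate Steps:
S(Y) = -4 + Y
H(j, f) = f + j
√(1575 + H(S(4), -3 + 1*1)) = √(1575 + ((-3 + 1*1) + (-4 + 4))) = √(1575 + ((-3 + 1) + 0)) = √(1575 + (-2 + 0)) = √(1575 - 2) = √1573 = 11*√13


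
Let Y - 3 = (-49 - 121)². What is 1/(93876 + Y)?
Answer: 1/122779 ≈ 8.1447e-6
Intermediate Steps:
Y = 28903 (Y = 3 + (-49 - 121)² = 3 + (-170)² = 3 + 28900 = 28903)
1/(93876 + Y) = 1/(93876 + 28903) = 1/122779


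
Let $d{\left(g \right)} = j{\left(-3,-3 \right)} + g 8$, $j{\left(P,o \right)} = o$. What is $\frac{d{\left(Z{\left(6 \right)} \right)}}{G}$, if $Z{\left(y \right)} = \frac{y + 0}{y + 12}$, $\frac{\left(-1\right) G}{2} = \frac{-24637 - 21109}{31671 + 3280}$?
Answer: $- \frac{34951}{274476} \approx -0.12734$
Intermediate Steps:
$G = \frac{91492}{34951}$ ($G = - 2 \frac{-24637 - 21109}{31671 + 3280} = - 2 \left(- \frac{45746}{34951}\right) = - 2 \left(\left(-45746\right) \frac{1}{34951}\right) = \left(-2\right) \left(- \frac{45746}{34951}\right) = \frac{91492}{34951} \approx 2.6177$)
$Z{\left(y \right)} = \frac{y}{12 + y}$
$d{\left(g \right)} = -3 + 8 g$ ($d{\left(g \right)} = -3 + g 8 = -3 + 8 g$)
$\frac{d{\left(Z{\left(6 \right)} \right)}}{G} = \frac{-3 + 8 \frac{6}{12 + 6}}{\frac{91492}{34951}} = \left(-3 + 8 \cdot \frac{6}{18}\right) \frac{34951}{91492} = \left(-3 + 8 \cdot 6 \cdot \frac{1}{18}\right) \frac{34951}{91492} = \left(-3 + 8 \cdot \frac{1}{3}\right) \frac{34951}{91492} = \left(-3 + \frac{8}{3}\right) \frac{34951}{91492} = \left(- \frac{1}{3}\right) \frac{34951}{91492} = - \frac{34951}{274476}$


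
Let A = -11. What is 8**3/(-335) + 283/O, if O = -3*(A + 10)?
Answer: 93269/1005 ≈ 92.805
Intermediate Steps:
O = 3 (O = -3*(-11 + 10) = -3*(-1) = 3)
8**3/(-335) + 283/O = 8**3/(-335) + 283/3 = 512*(-1/335) + 283*(1/3) = -512/335 + 283/3 = 93269/1005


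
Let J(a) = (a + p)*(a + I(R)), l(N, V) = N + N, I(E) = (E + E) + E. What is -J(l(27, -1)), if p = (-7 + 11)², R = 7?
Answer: -5250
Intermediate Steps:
I(E) = 3*E (I(E) = 2*E + E = 3*E)
l(N, V) = 2*N
p = 16 (p = 4² = 16)
J(a) = (16 + a)*(21 + a) (J(a) = (a + 16)*(a + 3*7) = (16 + a)*(a + 21) = (16 + a)*(21 + a))
-J(l(27, -1)) = -(336 + (2*27)² + 37*(2*27)) = -(336 + 54² + 37*54) = -(336 + 2916 + 1998) = -1*5250 = -5250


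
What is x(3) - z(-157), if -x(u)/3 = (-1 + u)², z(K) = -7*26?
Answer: 170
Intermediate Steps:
z(K) = -182
x(u) = -3*(-1 + u)²
x(3) - z(-157) = -3*(-1 + 3)² - 1*(-182) = -3*2² + 182 = -3*4 + 182 = -12 + 182 = 170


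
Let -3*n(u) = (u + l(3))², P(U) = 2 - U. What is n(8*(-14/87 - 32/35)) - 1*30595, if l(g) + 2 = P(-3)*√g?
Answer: -852770344024/27816075 + 64564*√3/1827 ≈ -30596.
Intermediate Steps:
l(g) = -2 + 5*√g (l(g) = -2 + (2 - 1*(-3))*√g = -2 + (2 + 3)*√g = -2 + 5*√g)
n(u) = -(-2 + u + 5*√3)²/3 (n(u) = -(u + (-2 + 5*√3))²/3 = -(-2 + u + 5*√3)²/3)
n(8*(-14/87 - 32/35)) - 1*30595 = -(-2 + 8*(-14/87 - 32/35) + 5*√3)²/3 - 1*30595 = -(-2 + 8*(-14*1/87 - 32*1/35) + 5*√3)²/3 - 30595 = -(-2 + 8*(-14/87 - 32/35) + 5*√3)²/3 - 30595 = -(-2 + 8*(-3274/3045) + 5*√3)²/3 - 30595 = -(-2 - 26192/3045 + 5*√3)²/3 - 30595 = -(-32282/3045 + 5*√3)²/3 - 30595 = -30595 - (-32282/3045 + 5*√3)²/3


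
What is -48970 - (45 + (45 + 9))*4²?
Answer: -50554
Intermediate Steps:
-48970 - (45 + (45 + 9))*4² = -48970 - (45 + 54)*16 = -48970 - 99*16 = -48970 - 1*1584 = -48970 - 1584 = -50554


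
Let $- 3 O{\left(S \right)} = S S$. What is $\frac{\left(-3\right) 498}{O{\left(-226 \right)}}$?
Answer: $\frac{2241}{25538} \approx 0.087752$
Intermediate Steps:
$O{\left(S \right)} = - \frac{S^{2}}{3}$ ($O{\left(S \right)} = - \frac{S S}{3} = - \frac{S^{2}}{3}$)
$\frac{\left(-3\right) 498}{O{\left(-226 \right)}} = \frac{\left(-3\right) 498}{\left(- \frac{1}{3}\right) \left(-226\right)^{2}} = - \frac{1494}{\left(- \frac{1}{3}\right) 51076} = - \frac{1494}{- \frac{51076}{3}} = \left(-1494\right) \left(- \frac{3}{51076}\right) = \frac{2241}{25538}$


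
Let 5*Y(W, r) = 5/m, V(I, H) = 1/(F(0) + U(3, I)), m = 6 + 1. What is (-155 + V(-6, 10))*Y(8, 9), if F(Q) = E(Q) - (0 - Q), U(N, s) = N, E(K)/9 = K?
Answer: -464/21 ≈ -22.095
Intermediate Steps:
E(K) = 9*K
m = 7
F(Q) = 10*Q (F(Q) = 9*Q - (0 - Q) = 9*Q - (-1)*Q = 9*Q + Q = 10*Q)
V(I, H) = 1/3 (V(I, H) = 1/(10*0 + 3) = 1/(0 + 3) = 1/3)
Y(W, r) = 1/7 (Y(W, r) = (5/7)/5 = (5*(1/7))/5 = (1/5)*(5/7) = 1/7)
(-155 + V(-6, 10))*Y(8, 9) = (-155 + 1/3)*(1/7) = -464/3*1/7 = -464/21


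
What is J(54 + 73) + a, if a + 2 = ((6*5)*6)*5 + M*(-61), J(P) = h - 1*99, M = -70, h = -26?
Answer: 5043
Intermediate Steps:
J(P) = -125 (J(P) = -26 - 1*99 = -26 - 99 = -125)
a = 5168 (a = -2 + (((6*5)*6)*5 - 70*(-61)) = -2 + ((30*6)*5 + 4270) = -2 + (180*5 + 4270) = -2 + (900 + 4270) = -2 + 5170 = 5168)
J(54 + 73) + a = -125 + 5168 = 5043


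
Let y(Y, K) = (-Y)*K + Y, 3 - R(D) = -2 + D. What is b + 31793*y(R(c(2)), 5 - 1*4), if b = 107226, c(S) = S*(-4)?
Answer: 107226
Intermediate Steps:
c(S) = -4*S
R(D) = 5 - D (R(D) = 3 - (-2 + D) = 3 + (2 - D) = 5 - D)
y(Y, K) = Y - K*Y (y(Y, K) = -K*Y + Y = Y - K*Y)
b + 31793*y(R(c(2)), 5 - 1*4) = 107226 + 31793*((5 - (-4)*2)*(1 - (5 - 1*4))) = 107226 + 31793*((5 - 1*(-8))*(1 - (5 - 4))) = 107226 + 31793*((5 + 8)*(1 - 1*1)) = 107226 + 31793*(13*(1 - 1)) = 107226 + 31793*(13*0) = 107226 + 31793*0 = 107226 + 0 = 107226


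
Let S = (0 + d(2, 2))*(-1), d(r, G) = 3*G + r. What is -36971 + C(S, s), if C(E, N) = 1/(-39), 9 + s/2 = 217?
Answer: -1441870/39 ≈ -36971.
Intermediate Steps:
d(r, G) = r + 3*G
s = 416 (s = -18 + 2*217 = -18 + 434 = 416)
S = -8 (S = (0 + (2 + 3*2))*(-1) = (0 + (2 + 6))*(-1) = (0 + 8)*(-1) = 8*(-1) = -8)
C(E, N) = -1/39
-36971 + C(S, s) = -36971 - 1/39 = -1441870/39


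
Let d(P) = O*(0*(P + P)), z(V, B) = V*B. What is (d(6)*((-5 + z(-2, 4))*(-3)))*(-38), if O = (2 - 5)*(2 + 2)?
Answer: 0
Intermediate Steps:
z(V, B) = B*V
O = -12 (O = -3*4 = -12)
d(P) = 0 (d(P) = -0*(P + P) = -0*2*P = -12*0 = 0)
(d(6)*((-5 + z(-2, 4))*(-3)))*(-38) = (0*((-5 + 4*(-2))*(-3)))*(-38) = (0*((-5 - 8)*(-3)))*(-38) = (0*(-13*(-3)))*(-38) = (0*39)*(-38) = 0*(-38) = 0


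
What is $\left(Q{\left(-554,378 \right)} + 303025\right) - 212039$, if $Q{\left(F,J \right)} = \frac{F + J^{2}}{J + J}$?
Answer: $\frac{34463873}{378} \approx 91174.0$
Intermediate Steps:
$Q{\left(F,J \right)} = \frac{F + J^{2}}{2 J}$
$\left(Q{\left(-554,378 \right)} + 303025\right) - 212039 = \left(\frac{-554 + 378^{2}}{2 \cdot 378} + 303025\right) - 212039 = \left(\frac{1}{2} \cdot \frac{1}{378} \left(-554 + 142884\right) + 303025\right) - 212039 = \left(\frac{1}{2} \cdot \frac{1}{378} \cdot 142330 + 303025\right) - 212039 = \left(\frac{71165}{378} + 303025\right) - 212039 = \frac{114614615}{378} - 212039 = \frac{34463873}{378}$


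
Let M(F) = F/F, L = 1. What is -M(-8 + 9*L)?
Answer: -1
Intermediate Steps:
M(F) = 1
-M(-8 + 9*L) = -1*1 = -1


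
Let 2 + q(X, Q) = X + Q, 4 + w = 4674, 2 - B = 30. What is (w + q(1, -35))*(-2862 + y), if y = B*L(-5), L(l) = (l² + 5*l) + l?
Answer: -12613748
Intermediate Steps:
B = -28 (B = 2 - 1*30 = 2 - 30 = -28)
w = 4670 (w = -4 + 4674 = 4670)
L(l) = l² + 6*l
y = 140 (y = -(-140)*(6 - 5) = -(-140) = -28*(-5) = 140)
q(X, Q) = -2 + Q + X (q(X, Q) = -2 + (X + Q) = -2 + (Q + X) = -2 + Q + X)
(w + q(1, -35))*(-2862 + y) = (4670 + (-2 - 35 + 1))*(-2862 + 140) = (4670 - 36)*(-2722) = 4634*(-2722) = -12613748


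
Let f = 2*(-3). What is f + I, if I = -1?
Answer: -7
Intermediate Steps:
f = -6
f + I = -6 - 1 = -7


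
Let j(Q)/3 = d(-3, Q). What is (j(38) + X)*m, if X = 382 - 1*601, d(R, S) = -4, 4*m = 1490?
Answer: -172095/2 ≈ -86048.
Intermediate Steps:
m = 745/2 (m = (¼)*1490 = 745/2 ≈ 372.50)
j(Q) = -12 (j(Q) = 3*(-4) = -12)
X = -219 (X = 382 - 601 = -219)
(j(38) + X)*m = (-12 - 219)*(745/2) = -231*745/2 = -172095/2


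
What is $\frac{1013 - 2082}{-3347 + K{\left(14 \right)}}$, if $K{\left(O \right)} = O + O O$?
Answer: $\frac{1069}{3137} \approx 0.34077$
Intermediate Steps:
$K{\left(O \right)} = O + O^{2}$
$\frac{1013 - 2082}{-3347 + K{\left(14 \right)}} = \frac{1013 - 2082}{-3347 + 14 \left(1 + 14\right)} = - \frac{1069}{-3347 + 14 \cdot 15} = - \frac{1069}{-3347 + 210} = - \frac{1069}{-3137} = \left(-1069\right) \left(- \frac{1}{3137}\right) = \frac{1069}{3137}$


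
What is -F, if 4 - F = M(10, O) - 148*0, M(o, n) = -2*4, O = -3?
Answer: -12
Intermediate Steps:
M(o, n) = -8
F = 12 (F = 4 - (-8 - 148*0) = 4 - (-8 + 0) = 4 - 1*(-8) = 4 + 8 = 12)
-F = -1*12 = -12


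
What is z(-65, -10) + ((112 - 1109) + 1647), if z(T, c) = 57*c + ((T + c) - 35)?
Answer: -30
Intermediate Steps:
z(T, c) = -35 + T + 58*c (z(T, c) = 57*c + (-35 + T + c) = -35 + T + 58*c)
z(-65, -10) + ((112 - 1109) + 1647) = (-35 - 65 + 58*(-10)) + ((112 - 1109) + 1647) = (-35 - 65 - 580) + (-997 + 1647) = -680 + 650 = -30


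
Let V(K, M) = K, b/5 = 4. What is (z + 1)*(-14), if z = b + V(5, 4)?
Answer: -364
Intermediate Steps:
b = 20 (b = 5*4 = 20)
z = 25 (z = 20 + 5 = 25)
(z + 1)*(-14) = (25 + 1)*(-14) = 26*(-14) = -364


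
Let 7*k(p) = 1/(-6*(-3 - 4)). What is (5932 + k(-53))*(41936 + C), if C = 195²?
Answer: 19921814807/42 ≈ 4.7433e+8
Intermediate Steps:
C = 38025
k(p) = 1/294 (k(p) = 1/(7*((-6*(-3 - 4)))) = 1/(7*((-6*(-7)))) = (⅐)/42 = (⅐)*(1/42) = 1/294)
(5932 + k(-53))*(41936 + C) = (5932 + 1/294)*(41936 + 38025) = (1744009/294)*79961 = 19921814807/42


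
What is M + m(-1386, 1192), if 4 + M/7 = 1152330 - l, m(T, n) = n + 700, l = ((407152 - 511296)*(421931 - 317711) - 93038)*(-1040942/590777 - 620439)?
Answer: -27849088630090787726972/590777 ≈ -4.7140e+16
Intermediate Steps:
l = 3978441233551039908310/590777 (l = (-104144*104220 - 93038)*(-1040942*1/590777 - 620439) = (-10853887680 - 93038)*(-1040942/590777 - 620439) = -10853980718*(-366542132045/590777) = 3978441233551039908310/590777 ≈ 6.7343e+15)
m(T, n) = 700 + n
M = -27849088630091905477056/590777 (M = -28 + 7*(1152330 - 1*3978441233551039908310/590777) = -28 + 7*(1152330 - 3978441233551039908310/590777) = -28 + 7*(-3978441232870269847900/590777) = -28 - 27849088630091888935300/590777 = -27849088630091905477056/590777 ≈ -4.7140e+16)
M + m(-1386, 1192) = -27849088630091905477056/590777 + (700 + 1192) = -27849088630091905477056/590777 + 1892 = -27849088630090787726972/590777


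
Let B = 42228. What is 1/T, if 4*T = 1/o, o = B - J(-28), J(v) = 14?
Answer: 168856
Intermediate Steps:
o = 42214 (o = 42228 - 1*14 = 42228 - 14 = 42214)
T = 1/168856 (T = (1/4)/42214 = (1/4)*(1/42214) = 1/168856 ≈ 5.9222e-6)
1/T = 1/(1/168856) = 168856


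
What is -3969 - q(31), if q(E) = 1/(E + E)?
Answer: -246079/62 ≈ -3969.0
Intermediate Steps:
q(E) = 1/(2*E)
-3969 - q(31) = -3969 - 1/(2*31) = -3969 - 1*1/62 = -3969 - 1/62 = -246079/62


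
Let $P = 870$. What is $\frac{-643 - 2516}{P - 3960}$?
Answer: $\frac{1053}{1030} \approx 1.0223$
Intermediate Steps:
$\frac{-643 - 2516}{P - 3960} = \frac{-643 - 2516}{870 - 3960} = - \frac{3159}{-3090} = \left(-3159\right) \left(- \frac{1}{3090}\right) = \frac{1053}{1030}$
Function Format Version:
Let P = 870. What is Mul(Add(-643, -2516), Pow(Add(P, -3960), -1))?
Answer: Rational(1053, 1030) ≈ 1.0223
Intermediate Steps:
Mul(Add(-643, -2516), Pow(Add(P, -3960), -1)) = Mul(Add(-643, -2516), Pow(Add(870, -3960), -1)) = Mul(-3159, Pow(-3090, -1)) = Mul(-3159, Rational(-1, 3090)) = Rational(1053, 1030)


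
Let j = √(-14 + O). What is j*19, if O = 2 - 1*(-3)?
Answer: 57*I ≈ 57.0*I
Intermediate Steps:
O = 5 (O = 2 + 3 = 5)
j = 3*I (j = √(-14 + 5) = √(-9) = 3*I ≈ 3.0*I)
j*19 = (3*I)*19 = 57*I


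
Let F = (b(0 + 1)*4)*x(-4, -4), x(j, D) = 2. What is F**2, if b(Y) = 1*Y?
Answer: 64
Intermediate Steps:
b(Y) = Y
F = 8 (F = ((0 + 1)*4)*2 = (1*4)*2 = 4*2 = 8)
F**2 = 8**2 = 64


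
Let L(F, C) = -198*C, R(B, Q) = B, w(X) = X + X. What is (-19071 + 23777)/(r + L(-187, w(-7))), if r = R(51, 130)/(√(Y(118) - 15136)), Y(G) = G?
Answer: 21767810064/12822008257 + 80002*I*√15018/38466024771 ≈ 1.6977 + 0.00025488*I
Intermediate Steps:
w(X) = 2*X
r = -17*I*√15018/5006 (r = 51/(√(118 - 15136)) = 51/(√(-15018)) = 51/((I*√15018)) = 51*(-I*√15018/15018) = -17*I*√15018/5006 ≈ -0.41616*I)
(-19071 + 23777)/(r + L(-187, w(-7))) = (-19071 + 23777)/(-17*I*√15018/5006 - 396*(-7)) = 4706/(-17*I*√15018/5006 - 198*(-14)) = 4706/(-17*I*√15018/5006 + 2772) = 4706/(2772 - 17*I*√15018/5006)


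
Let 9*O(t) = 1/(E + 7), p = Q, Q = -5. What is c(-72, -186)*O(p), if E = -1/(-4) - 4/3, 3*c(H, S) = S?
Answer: -248/213 ≈ -1.1643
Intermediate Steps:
c(H, S) = S/3
p = -5
E = -13/12 (E = -1*(-1/4) - 4*1/3 = 1/4 - 4/3 = -13/12 ≈ -1.0833)
O(t) = 4/213 (O(t) = 1/(9*(-13/12 + 7)) = 1/(9*(71/12)) = (1/9)*(12/71) = 4/213)
c(-72, -186)*O(p) = ((1/3)*(-186))*(4/213) = -62*4/213 = -248/213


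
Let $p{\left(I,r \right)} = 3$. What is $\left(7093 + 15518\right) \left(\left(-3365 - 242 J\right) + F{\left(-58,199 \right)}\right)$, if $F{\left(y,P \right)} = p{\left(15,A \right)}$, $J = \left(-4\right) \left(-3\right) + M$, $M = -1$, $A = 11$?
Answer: $-136208664$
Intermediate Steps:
$J = 11$ ($J = \left(-4\right) \left(-3\right) - 1 = 12 - 1 = 11$)
$F{\left(y,P \right)} = 3$
$\left(7093 + 15518\right) \left(\left(-3365 - 242 J\right) + F{\left(-58,199 \right)}\right) = \left(7093 + 15518\right) \left(\left(-3365 - 242 \cdot 11\right) + 3\right) = 22611 \left(\left(-3365 - 2662\right) + 3\right) = 22611 \left(-6027 + 3\right) = 22611 \left(-6024\right) = -136208664$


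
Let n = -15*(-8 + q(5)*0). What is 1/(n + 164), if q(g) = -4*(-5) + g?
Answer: 1/284 ≈ 0.0035211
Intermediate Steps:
q(g) = 20 + g
n = 120 (n = -15*(-8 + (20 + 5)*0) = -15*(-8 + 25*0) = -15*(-8 + 0) = -15*(-8) = 120)
1/(n + 164) = 1/(120 + 164) = 1/284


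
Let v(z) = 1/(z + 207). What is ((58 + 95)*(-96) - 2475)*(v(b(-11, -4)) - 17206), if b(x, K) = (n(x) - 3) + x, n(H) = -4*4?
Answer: 17423082381/59 ≈ 2.9531e+8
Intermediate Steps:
n(H) = -16
b(x, K) = -19 + x (b(x, K) = (-16 - 3) + x = -19 + x)
v(z) = 1/(207 + z)
((58 + 95)*(-96) - 2475)*(v(b(-11, -4)) - 17206) = ((58 + 95)*(-96) - 2475)*(1/(207 + (-19 - 11)) - 17206) = (153*(-96) - 2475)*(1/(207 - 30) - 17206) = (-14688 - 2475)*(1/177 - 17206) = -17163*(1/177 - 17206) = -17163*(-3045461/177) = 17423082381/59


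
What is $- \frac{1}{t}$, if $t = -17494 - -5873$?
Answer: $\frac{1}{11621} \approx 8.6051 \cdot 10^{-5}$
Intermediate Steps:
$t = -11621$ ($t = -17494 + 5873 = -11621$)
$- \frac{1}{t} = - \frac{1}{-11621} = \left(-1\right) \left(- \frac{1}{11621}\right) = \frac{1}{11621}$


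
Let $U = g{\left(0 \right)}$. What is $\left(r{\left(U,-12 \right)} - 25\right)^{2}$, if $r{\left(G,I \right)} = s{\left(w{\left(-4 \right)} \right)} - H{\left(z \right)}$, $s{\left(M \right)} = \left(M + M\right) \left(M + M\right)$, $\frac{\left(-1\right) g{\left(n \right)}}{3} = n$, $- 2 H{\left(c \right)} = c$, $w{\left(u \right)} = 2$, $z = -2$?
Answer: $100$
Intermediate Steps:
$H{\left(c \right)} = - \frac{c}{2}$
$g{\left(n \right)} = - 3 n$
$s{\left(M \right)} = 4 M^{2}$ ($s{\left(M \right)} = 2 M 2 M = 4 M^{2}$)
$U = 0$ ($U = \left(-3\right) 0 = 0$)
$r{\left(G,I \right)} = 15$ ($r{\left(G,I \right)} = 4 \cdot 2^{2} - \left(- \frac{1}{2}\right) \left(-2\right) = 4 \cdot 4 - 1 = 16 - 1 = 15$)
$\left(r{\left(U,-12 \right)} - 25\right)^{2} = \left(15 - 25\right)^{2} = \left(-10\right)^{2} = 100$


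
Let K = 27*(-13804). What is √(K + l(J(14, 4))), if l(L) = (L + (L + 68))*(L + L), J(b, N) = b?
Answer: 2*I*√92505 ≈ 608.29*I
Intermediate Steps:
l(L) = 2*L*(68 + 2*L) (l(L) = (L + (68 + L))*(2*L) = (68 + 2*L)*(2*L) = 2*L*(68 + 2*L))
K = -372708
√(K + l(J(14, 4))) = √(-372708 + 4*14*(34 + 14)) = √(-372708 + 4*14*48) = √(-372708 + 2688) = √(-370020) = 2*I*√92505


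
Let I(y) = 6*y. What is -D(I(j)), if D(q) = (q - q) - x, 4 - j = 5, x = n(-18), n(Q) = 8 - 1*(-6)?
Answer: 14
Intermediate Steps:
n(Q) = 14 (n(Q) = 8 + 6 = 14)
x = 14
j = -1 (j = 4 - 1*5 = 4 - 5 = -1)
D(q) = -14 (D(q) = (q - q) - 1*14 = 0 - 14 = -14)
-D(I(j)) = -1*(-14) = 14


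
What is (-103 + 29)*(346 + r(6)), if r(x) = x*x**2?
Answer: -41588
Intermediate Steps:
r(x) = x**3
(-103 + 29)*(346 + r(6)) = (-103 + 29)*(346 + 6**3) = -74*(346 + 216) = -74*562 = -41588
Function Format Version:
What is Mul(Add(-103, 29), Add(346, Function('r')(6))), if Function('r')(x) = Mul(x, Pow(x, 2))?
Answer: -41588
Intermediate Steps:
Function('r')(x) = Pow(x, 3)
Mul(Add(-103, 29), Add(346, Function('r')(6))) = Mul(Add(-103, 29), Add(346, Pow(6, 3))) = Mul(-74, Add(346, 216)) = Mul(-74, 562) = -41588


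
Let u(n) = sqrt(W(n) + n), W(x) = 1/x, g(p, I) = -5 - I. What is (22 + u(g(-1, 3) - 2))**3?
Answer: (220 + I*sqrt(1010))**3/1000 ≈ 9981.4 + 4582.4*I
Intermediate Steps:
u(n) = sqrt(n + 1/n) (u(n) = sqrt(1/n + n) = sqrt(n + 1/n))
(22 + u(g(-1, 3) - 2))**3 = (22 + sqrt(((-5 - 1*3) - 2) + 1/((-5 - 1*3) - 2)))**3 = (22 + sqrt(((-5 - 3) - 2) + 1/((-5 - 3) - 2)))**3 = (22 + sqrt((-8 - 2) + 1/(-8 - 2)))**3 = (22 + sqrt(-10 + 1/(-10)))**3 = (22 + sqrt(-10 - 1/10))**3 = (22 + sqrt(-101/10))**3 = (22 + I*sqrt(1010)/10)**3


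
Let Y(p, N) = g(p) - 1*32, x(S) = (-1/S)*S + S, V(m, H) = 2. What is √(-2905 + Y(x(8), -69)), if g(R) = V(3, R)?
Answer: I*√2935 ≈ 54.176*I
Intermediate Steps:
g(R) = 2
x(S) = -1 + S
Y(p, N) = -30 (Y(p, N) = 2 - 1*32 = 2 - 32 = -30)
√(-2905 + Y(x(8), -69)) = √(-2905 - 30) = √(-2935) = I*√2935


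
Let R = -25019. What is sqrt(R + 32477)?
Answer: sqrt(7458) ≈ 86.360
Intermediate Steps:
sqrt(R + 32477) = sqrt(-25019 + 32477) = sqrt(7458)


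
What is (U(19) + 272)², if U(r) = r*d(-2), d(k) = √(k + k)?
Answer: 72540 + 20672*I ≈ 72540.0 + 20672.0*I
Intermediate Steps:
d(k) = √2*√k (d(k) = √(2*k) = √2*√k)
U(r) = 2*I*r (U(r) = r*(√2*√(-2)) = r*(√2*(I*√2)) = r*(2*I) = 2*I*r)
(U(19) + 272)² = (2*I*19 + 272)² = (38*I + 272)² = (272 + 38*I)²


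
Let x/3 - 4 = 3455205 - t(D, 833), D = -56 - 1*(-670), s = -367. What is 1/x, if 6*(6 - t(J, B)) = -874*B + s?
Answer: 2/20002809 ≈ 9.9986e-8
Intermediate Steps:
D = 614 (D = -56 + 670 = 614)
t(J, B) = 403/6 + 437*B/3 (t(J, B) = 6 - (-874*B - 367)/6 = 6 - (-367 - 874*B)/6 = 6 + (367/6 + 437*B/3) = 403/6 + 437*B/3)
x = 20002809/2 (x = 12 + 3*(3455205 - (403/6 + (437/3)*833)) = 12 + 3*(3455205 - (403/6 + 364021/3)) = 12 + 3*(3455205 - 1*242815/2) = 12 + 3*(3455205 - 242815/2) = 12 + 3*(6667595/2) = 12 + 20002785/2 = 20002809/2 ≈ 1.0001e+7)
1/x = 1/(20002809/2) = 2/20002809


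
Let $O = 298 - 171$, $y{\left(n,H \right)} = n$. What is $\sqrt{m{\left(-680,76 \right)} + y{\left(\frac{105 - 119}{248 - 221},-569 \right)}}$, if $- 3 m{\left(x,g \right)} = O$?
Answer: $\frac{i \sqrt{3471}}{9} \approx 6.5461 i$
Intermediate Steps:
$O = 127$ ($O = 298 - 171 = 127$)
$m{\left(x,g \right)} = - \frac{127}{3}$ ($m{\left(x,g \right)} = \left(- \frac{1}{3}\right) 127 = - \frac{127}{3}$)
$\sqrt{m{\left(-680,76 \right)} + y{\left(\frac{105 - 119}{248 - 221},-569 \right)}} = \sqrt{- \frac{127}{3} + \frac{105 - 119}{248 - 221}} = \sqrt{- \frac{127}{3} - \frac{14}{27}} = \sqrt{- \frac{1157}{27}} = \frac{i \sqrt{3471}}{9}$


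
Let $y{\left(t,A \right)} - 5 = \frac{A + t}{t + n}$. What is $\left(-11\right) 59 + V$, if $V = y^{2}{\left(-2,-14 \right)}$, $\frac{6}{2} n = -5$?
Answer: $- \frac{67920}{121} \approx -561.32$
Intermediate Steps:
$n = - \frac{5}{3}$ ($n = \frac{1}{3} \left(-5\right) = - \frac{5}{3} \approx -1.6667$)
$y{\left(t,A \right)} = 5 + \frac{A + t}{- \frac{5}{3} + t}$ ($y{\left(t,A \right)} = 5 + \frac{A + t}{t - \frac{5}{3}} = 5 + \frac{A + t}{- \frac{5}{3} + t}$)
$V = \frac{10609}{121}$ ($V = \left(\frac{-25 + 3 \left(-14\right) + 18 \left(-2\right)}{-5 + 3 \left(-2\right)}\right)^{2} = \left(\frac{-25 - 42 - 36}{-5 - 6}\right)^{2} = \left(\frac{1}{-11} \left(-103\right)\right)^{2} = \left(\left(- \frac{1}{11}\right) \left(-103\right)\right)^{2} = \left(\frac{103}{11}\right)^{2} = \frac{10609}{121} \approx 87.678$)
$\left(-11\right) 59 + V = \left(-11\right) 59 + \frac{10609}{121} = -649 + \frac{10609}{121} = - \frac{67920}{121}$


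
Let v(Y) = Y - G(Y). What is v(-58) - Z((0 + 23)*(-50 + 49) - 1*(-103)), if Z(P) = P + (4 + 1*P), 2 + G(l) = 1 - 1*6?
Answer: -215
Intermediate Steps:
G(l) = -7 (G(l) = -2 + (1 - 1*6) = -2 + (1 - 6) = -2 - 5 = -7)
v(Y) = 7 + Y (v(Y) = Y - 1*(-7) = Y + 7 = 7 + Y)
Z(P) = 4 + 2*P (Z(P) = P + (4 + P) = 4 + 2*P)
v(-58) - Z((0 + 23)*(-50 + 49) - 1*(-103)) = (7 - 58) - (4 + 2*((0 + 23)*(-50 + 49) - 1*(-103))) = -51 - (4 + 2*(23*(-1) + 103)) = -51 - (4 + 2*(-23 + 103)) = -51 - (4 + 2*80) = -51 - (4 + 160) = -51 - 1*164 = -51 - 164 = -215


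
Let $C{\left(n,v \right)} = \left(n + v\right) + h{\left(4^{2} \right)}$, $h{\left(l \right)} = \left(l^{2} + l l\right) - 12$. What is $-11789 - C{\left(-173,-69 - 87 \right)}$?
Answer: $-11960$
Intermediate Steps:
$h{\left(l \right)} = -12 + 2 l^{2}$ ($h{\left(l \right)} = \left(l^{2} + l^{2}\right) - 12 = 2 l^{2} - 12 = -12 + 2 l^{2}$)
$C{\left(n,v \right)} = 500 + n + v$ ($C{\left(n,v \right)} = \left(n + v\right) - \left(12 - 2 \left(4^{2}\right)^{2}\right) = \left(n + v\right) - \left(12 - 2 \cdot 16^{2}\right) = \left(n + v\right) + \left(-12 + 2 \cdot 256\right) = \left(n + v\right) + \left(-12 + 512\right) = \left(n + v\right) + 500 = 500 + n + v$)
$-11789 - C{\left(-173,-69 - 87 \right)} = -11789 - \left(500 - 173 - 156\right) = -11789 - 171 = -11960$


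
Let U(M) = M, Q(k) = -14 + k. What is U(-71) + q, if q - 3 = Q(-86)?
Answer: -168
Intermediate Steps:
q = -97 (q = 3 + (-14 - 86) = 3 - 100 = -97)
U(-71) + q = -71 - 97 = -168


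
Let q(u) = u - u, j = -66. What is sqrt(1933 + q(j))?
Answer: sqrt(1933) ≈ 43.966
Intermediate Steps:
q(u) = 0
sqrt(1933 + q(j)) = sqrt(1933 + 0) = sqrt(1933)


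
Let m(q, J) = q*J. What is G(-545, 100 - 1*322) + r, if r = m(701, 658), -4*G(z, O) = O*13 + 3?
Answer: 1847915/4 ≈ 4.6198e+5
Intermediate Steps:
G(z, O) = -3/4 - 13*O/4 (G(z, O) = -(O*13 + 3)/4 = -(13*O + 3)/4 = -(3 + 13*O)/4 = -3/4 - 13*O/4)
m(q, J) = J*q
r = 461258 (r = 658*701 = 461258)
G(-545, 100 - 1*322) + r = (-3/4 - 13*(100 - 1*322)/4) + 461258 = (-3/4 - 13*(100 - 322)/4) + 461258 = (-3/4 - 13/4*(-222)) + 461258 = (-3/4 + 1443/2) + 461258 = 2883/4 + 461258 = 1847915/4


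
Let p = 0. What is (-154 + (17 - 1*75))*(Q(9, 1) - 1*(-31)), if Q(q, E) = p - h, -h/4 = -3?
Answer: -4028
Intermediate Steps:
h = 12 (h = -4*(-3) = 12)
Q(q, E) = -12 (Q(q, E) = 0 - 1*12 = 0 - 12 = -12)
(-154 + (17 - 1*75))*(Q(9, 1) - 1*(-31)) = (-154 + (17 - 1*75))*(-12 - 1*(-31)) = (-154 + (17 - 75))*(-12 + 31) = (-154 - 58)*19 = -212*19 = -4028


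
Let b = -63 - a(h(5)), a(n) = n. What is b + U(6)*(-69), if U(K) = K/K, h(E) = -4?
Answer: -128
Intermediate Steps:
b = -59 (b = -63 - 1*(-4) = -63 + 4 = -59)
U(K) = 1
b + U(6)*(-69) = -59 + 1*(-69) = -59 - 69 = -128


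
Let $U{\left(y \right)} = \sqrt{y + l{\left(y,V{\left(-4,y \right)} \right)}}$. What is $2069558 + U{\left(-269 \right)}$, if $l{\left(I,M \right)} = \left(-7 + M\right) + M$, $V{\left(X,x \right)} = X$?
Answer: $2069558 + 2 i \sqrt{71} \approx 2.0696 \cdot 10^{6} + 16.852 i$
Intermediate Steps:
$l{\left(I,M \right)} = -7 + 2 M$
$U{\left(y \right)} = \sqrt{-15 + y}$ ($U{\left(y \right)} = \sqrt{y + \left(-7 + 2 \left(-4\right)\right)} = \sqrt{y - 15} = \sqrt{-15 + y}$)
$2069558 + U{\left(-269 \right)} = 2069558 + \sqrt{-15 - 269} = 2069558 + \sqrt{-284} = 2069558 + 2 i \sqrt{71}$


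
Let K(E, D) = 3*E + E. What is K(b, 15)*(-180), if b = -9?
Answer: 6480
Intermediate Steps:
K(E, D) = 4*E
K(b, 15)*(-180) = (4*(-9))*(-180) = -36*(-180) = 6480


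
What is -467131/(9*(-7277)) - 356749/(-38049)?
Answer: 13712809892/830647719 ≈ 16.509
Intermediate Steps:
-467131/(9*(-7277)) - 356749/(-38049) = -467131/(-65493) - 356749*(-1/38049) = -467131*(-1/65493) + 356749/38049 = 467131/65493 + 356749/38049 = 13712809892/830647719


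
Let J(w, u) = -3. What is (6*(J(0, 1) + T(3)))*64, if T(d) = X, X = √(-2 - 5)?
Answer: -1152 + 384*I*√7 ≈ -1152.0 + 1016.0*I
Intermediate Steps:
X = I*√7 (X = √(-7) = I*√7 ≈ 2.6458*I)
T(d) = I*√7
(6*(J(0, 1) + T(3)))*64 = (6*(-3 + I*√7))*64 = (-18 + 6*I*√7)*64 = -1152 + 384*I*√7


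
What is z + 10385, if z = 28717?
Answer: 39102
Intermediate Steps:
z + 10385 = 28717 + 10385 = 39102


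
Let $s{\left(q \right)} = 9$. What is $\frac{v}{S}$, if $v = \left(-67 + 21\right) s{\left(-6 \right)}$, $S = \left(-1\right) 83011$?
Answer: $\frac{414}{83011} \approx 0.0049873$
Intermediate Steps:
$S = -83011$
$v = -414$ ($v = \left(-67 + 21\right) 9 = \left(-46\right) 9 = -414$)
$\frac{v}{S} = - \frac{414}{-83011} = \left(-414\right) \left(- \frac{1}{83011}\right) = \frac{414}{83011}$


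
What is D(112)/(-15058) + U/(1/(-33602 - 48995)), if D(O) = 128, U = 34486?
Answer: -21445905829182/7529 ≈ -2.8484e+9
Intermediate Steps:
D(112)/(-15058) + U/(1/(-33602 - 48995)) = 128/(-15058) + 34486/(1/(-33602 - 48995)) = 128*(-1/15058) + 34486/(1/(-82597)) = -64/7529 + 34486/(-1/82597) = -64/7529 + 34486*(-82597) = -64/7529 - 2848440142 = -21445905829182/7529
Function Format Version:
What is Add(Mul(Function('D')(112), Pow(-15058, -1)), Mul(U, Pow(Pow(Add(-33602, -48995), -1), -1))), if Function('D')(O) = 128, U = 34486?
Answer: Rational(-21445905829182, 7529) ≈ -2.8484e+9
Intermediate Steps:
Add(Mul(Function('D')(112), Pow(-15058, -1)), Mul(U, Pow(Pow(Add(-33602, -48995), -1), -1))) = Add(Mul(128, Pow(-15058, -1)), Mul(34486, Pow(Pow(Add(-33602, -48995), -1), -1))) = Add(Mul(128, Rational(-1, 15058)), Mul(34486, Pow(Pow(-82597, -1), -1))) = Add(Rational(-64, 7529), Mul(34486, Pow(Rational(-1, 82597), -1))) = Add(Rational(-64, 7529), Mul(34486, -82597)) = Add(Rational(-64, 7529), -2848440142) = Rational(-21445905829182, 7529)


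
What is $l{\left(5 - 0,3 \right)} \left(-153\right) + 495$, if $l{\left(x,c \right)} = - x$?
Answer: $1260$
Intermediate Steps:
$l{\left(5 - 0,3 \right)} \left(-153\right) + 495 = - (5 - 0) \left(-153\right) + 495 = - (5 + 0) \left(-153\right) + 495 = \left(-1\right) 5 \left(-153\right) + 495 = \left(-5\right) \left(-153\right) + 495 = 765 + 495 = 1260$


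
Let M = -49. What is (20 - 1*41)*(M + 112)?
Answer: -1323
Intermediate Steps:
(20 - 1*41)*(M + 112) = (20 - 1*41)*(-49 + 112) = (20 - 41)*63 = -21*63 = -1323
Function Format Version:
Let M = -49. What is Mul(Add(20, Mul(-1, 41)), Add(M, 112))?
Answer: -1323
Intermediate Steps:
Mul(Add(20, Mul(-1, 41)), Add(M, 112)) = Mul(Add(20, Mul(-1, 41)), Add(-49, 112)) = Mul(Add(20, -41), 63) = Mul(-21, 63) = -1323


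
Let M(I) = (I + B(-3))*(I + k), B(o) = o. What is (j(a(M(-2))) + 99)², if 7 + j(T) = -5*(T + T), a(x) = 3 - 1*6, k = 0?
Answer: 14884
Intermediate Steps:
M(I) = I*(-3 + I) (M(I) = (I - 3)*(I + 0) = (-3 + I)*I = I*(-3 + I))
a(x) = -3 (a(x) = 3 - 6 = -3)
j(T) = -7 - 10*T (j(T) = -7 - 5*(T + T) = -7 - 10*T)
(j(a(M(-2))) + 99)² = ((-7 - 10*(-3)) + 99)² = ((-7 + 30) + 99)² = (23 + 99)² = 122² = 14884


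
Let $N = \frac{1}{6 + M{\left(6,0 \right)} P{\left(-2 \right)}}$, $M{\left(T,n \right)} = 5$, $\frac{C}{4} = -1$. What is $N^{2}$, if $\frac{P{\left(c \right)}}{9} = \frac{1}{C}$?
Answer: $\frac{16}{441} \approx 0.036281$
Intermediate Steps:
$C = -4$ ($C = 4 \left(-1\right) = -4$)
$P{\left(c \right)} = - \frac{9}{4}$ ($P{\left(c \right)} = \frac{9}{-4} = 9 \left(- \frac{1}{4}\right) = - \frac{9}{4}$)
$N = - \frac{4}{21}$ ($N = \frac{1}{6 + 5 \left(- \frac{9}{4}\right)} = \frac{1}{6 - \frac{45}{4}} = \frac{1}{- \frac{21}{4}} = - \frac{4}{21} \approx -0.19048$)
$N^{2} = \left(- \frac{4}{21}\right)^{2} = \frac{16}{441}$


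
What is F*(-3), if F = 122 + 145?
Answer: -801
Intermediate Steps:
F = 267
F*(-3) = 267*(-3) = -801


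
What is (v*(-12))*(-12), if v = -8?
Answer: -1152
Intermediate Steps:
(v*(-12))*(-12) = -8*(-12)*(-12) = 96*(-12) = -1152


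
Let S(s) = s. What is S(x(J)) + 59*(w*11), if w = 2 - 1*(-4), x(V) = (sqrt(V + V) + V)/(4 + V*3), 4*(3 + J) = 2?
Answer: 27263/7 - 2*I*sqrt(5)/7 ≈ 3894.7 - 0.63888*I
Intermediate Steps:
J = -5/2 (J = -3 + (1/4)*2 = -3 + 1/2 = -5/2 ≈ -2.5000)
x(V) = (V + sqrt(2)*sqrt(V))/(4 + 3*V) (x(V) = (sqrt(2*V) + V)/(4 + 3*V) = (sqrt(2)*sqrt(V) + V)/(4 + 3*V) = (V + sqrt(2)*sqrt(V))/(4 + 3*V))
w = 6 (w = 2 + 4 = 6)
S(x(J)) + 59*(w*11) = (-5/2 + sqrt(2)*sqrt(-5/2))/(4 + 3*(-5/2)) + 59*(6*11) = (-5/2 + sqrt(2)*(I*sqrt(10)/2))/(4 - 15/2) + 59*66 = (-5/2 + I*sqrt(5))/(-7/2) + 3894 = -2*(-5/2 + I*sqrt(5))/7 + 3894 = (5/7 - 2*I*sqrt(5)/7) + 3894 = 27263/7 - 2*I*sqrt(5)/7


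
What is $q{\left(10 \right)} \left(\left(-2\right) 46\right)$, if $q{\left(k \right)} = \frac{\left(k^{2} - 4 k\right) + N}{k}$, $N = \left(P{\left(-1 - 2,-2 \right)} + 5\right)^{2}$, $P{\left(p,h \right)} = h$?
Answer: $- \frac{3174}{5} \approx -634.8$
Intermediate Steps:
$N = 9$ ($N = \left(-2 + 5\right)^{2} = 3^{2} = 9$)
$q{\left(k \right)} = \frac{9 + k^{2} - 4 k}{k}$ ($q{\left(k \right)} = \frac{\left(k^{2} - 4 k\right) + 9}{k} = \frac{9 + k^{2} - 4 k}{k}$)
$q{\left(10 \right)} \left(\left(-2\right) 46\right) = \left(-4 + 10 + \frac{9}{10}\right) \left(\left(-2\right) 46\right) = \left(-4 + 10 + 9 \cdot \frac{1}{10}\right) \left(-92\right) = \left(-4 + 10 + \frac{9}{10}\right) \left(-92\right) = \frac{69}{10} \left(-92\right) = - \frac{3174}{5}$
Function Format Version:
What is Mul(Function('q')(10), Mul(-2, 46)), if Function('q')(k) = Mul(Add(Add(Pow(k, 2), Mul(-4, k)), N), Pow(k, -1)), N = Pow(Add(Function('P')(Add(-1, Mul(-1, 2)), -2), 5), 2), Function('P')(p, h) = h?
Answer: Rational(-3174, 5) ≈ -634.80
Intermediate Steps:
N = 9 (N = Pow(Add(-2, 5), 2) = Pow(3, 2) = 9)
Function('q')(k) = Mul(Pow(k, -1), Add(9, Pow(k, 2), Mul(-4, k))) (Function('q')(k) = Mul(Add(Add(Pow(k, 2), Mul(-4, k)), 9), Pow(k, -1)) = Mul(Add(9, Pow(k, 2), Mul(-4, k)), Pow(k, -1)) = Mul(Pow(k, -1), Add(9, Pow(k, 2), Mul(-4, k))))
Mul(Function('q')(10), Mul(-2, 46)) = Mul(Add(-4, 10, Mul(9, Pow(10, -1))), Mul(-2, 46)) = Mul(Add(-4, 10, Mul(9, Rational(1, 10))), -92) = Mul(Add(-4, 10, Rational(9, 10)), -92) = Mul(Rational(69, 10), -92) = Rational(-3174, 5)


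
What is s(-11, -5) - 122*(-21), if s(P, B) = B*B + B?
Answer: 2582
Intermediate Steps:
s(P, B) = B + B² (s(P, B) = B² + B = B + B²)
s(-11, -5) - 122*(-21) = -5*(1 - 5) - 122*(-21) = -5*(-4) + 2562 = 20 + 2562 = 2582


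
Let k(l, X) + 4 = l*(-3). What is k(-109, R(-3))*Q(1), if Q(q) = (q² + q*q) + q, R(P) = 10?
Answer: 969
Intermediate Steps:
Q(q) = q + 2*q² (Q(q) = (q² + q²) + q = 2*q² + q = q + 2*q²)
k(l, X) = -4 - 3*l (k(l, X) = -4 + l*(-3) = -4 - 3*l)
k(-109, R(-3))*Q(1) = (-4 - 3*(-109))*(1*(1 + 2*1)) = (-4 + 327)*(1*(1 + 2)) = 323*(1*3) = 323*3 = 969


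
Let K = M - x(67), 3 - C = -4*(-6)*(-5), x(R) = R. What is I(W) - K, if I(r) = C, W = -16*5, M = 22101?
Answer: -21911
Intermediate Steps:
W = -80
C = 123 (C = 3 - (-4*(-6))*(-5) = 3 - 24*(-5) = 3 - 1*(-120) = 3 + 120 = 123)
I(r) = 123
K = 22034 (K = 22101 - 1*67 = 22101 - 67 = 22034)
I(W) - K = 123 - 1*22034 = 123 - 22034 = -21911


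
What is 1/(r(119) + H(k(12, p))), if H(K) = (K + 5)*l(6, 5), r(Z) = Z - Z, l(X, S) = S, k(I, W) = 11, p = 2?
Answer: 1/80 ≈ 0.012500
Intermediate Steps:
r(Z) = 0
H(K) = 25 + 5*K (H(K) = (K + 5)*5 = (5 + K)*5 = 25 + 5*K)
1/(r(119) + H(k(12, p))) = 1/(0 + (25 + 5*11)) = 1/(0 + (25 + 55)) = 1/(0 + 80) = 1/80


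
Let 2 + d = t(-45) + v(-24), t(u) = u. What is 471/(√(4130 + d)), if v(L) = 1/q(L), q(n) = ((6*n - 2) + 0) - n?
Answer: 471*√97234/19925 ≈ 7.3711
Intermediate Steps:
q(n) = -2 + 5*n (q(n) = ((-2 + 6*n) + 0) - n = (-2 + 6*n) - n = -2 + 5*n)
v(L) = 1/(-2 + 5*L)
d = -5735/122 (d = -2 + (-45 + 1/(-2 + 5*(-24))) = -2 + (-45 + 1/(-2 - 120)) = -2 + (-45 + 1/(-122)) = -2 + (-45 - 1/122) = -2 - 5491/122 = -5735/122 ≈ -47.008)
471/(√(4130 + d)) = 471/(√(4130 - 5735/122)) = 471/(√(498125/122)) = 471/((25*√97234/122)) = 471*(√97234/19925) = 471*√97234/19925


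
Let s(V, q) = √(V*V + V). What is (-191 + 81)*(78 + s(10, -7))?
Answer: -8580 - 110*√110 ≈ -9733.7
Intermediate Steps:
s(V, q) = √(V + V²) (s(V, q) = √(V² + V) = √(V + V²))
(-191 + 81)*(78 + s(10, -7)) = (-191 + 81)*(78 + √(10*(1 + 10))) = -110*(78 + √(10*11)) = -110*(78 + √110) = -8580 - 110*√110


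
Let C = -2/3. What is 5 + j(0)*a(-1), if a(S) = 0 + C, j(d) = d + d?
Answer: 5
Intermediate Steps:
C = -2/3 (C = -2*1/3 = -2/3 ≈ -0.66667)
j(d) = 2*d
a(S) = -2/3 (a(S) = 0 - 2/3 = -2/3)
5 + j(0)*a(-1) = 5 + (2*0)*(-2/3) = 5 + 0*(-2/3) = 5 + 0 = 5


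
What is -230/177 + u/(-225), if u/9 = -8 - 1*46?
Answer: 3808/4425 ≈ 0.86057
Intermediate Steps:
u = -486 (u = 9*(-8 - 1*46) = 9*(-8 - 46) = 9*(-54) = -486)
-230/177 + u/(-225) = -230/177 - 486/(-225) = -230*1/177 - 486*(-1/225) = -230/177 + 54/25 = 3808/4425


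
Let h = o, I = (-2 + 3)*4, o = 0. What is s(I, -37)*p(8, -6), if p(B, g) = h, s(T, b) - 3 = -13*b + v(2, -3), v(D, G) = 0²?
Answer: 0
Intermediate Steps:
v(D, G) = 0
I = 4 (I = 1*4 = 4)
h = 0
s(T, b) = 3 - 13*b (s(T, b) = 3 + (-13*b + 0) = 3 - 13*b)
p(B, g) = 0
s(I, -37)*p(8, -6) = (3 - 13*(-37))*0 = (3 + 481)*0 = 484*0 = 0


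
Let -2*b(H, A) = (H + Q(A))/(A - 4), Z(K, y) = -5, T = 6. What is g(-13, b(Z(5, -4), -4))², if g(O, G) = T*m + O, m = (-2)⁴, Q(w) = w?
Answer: 6889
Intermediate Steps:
m = 16
b(H, A) = -(A + H)/(2*(-4 + A)) (b(H, A) = -(H + A)/(2*(A - 4)) = -(A + H)/(2*(-4 + A)))
g(O, G) = 96 + O (g(O, G) = 6*16 + O = 96 + O)
g(-13, b(Z(5, -4), -4))² = (96 - 13)² = 83² = 6889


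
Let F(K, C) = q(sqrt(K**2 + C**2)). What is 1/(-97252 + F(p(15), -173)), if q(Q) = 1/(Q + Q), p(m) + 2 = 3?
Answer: -11643009440/1132305954058879 - 2*sqrt(29930)/1132305954058879 ≈ -1.0283e-5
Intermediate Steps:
p(m) = 1 (p(m) = -2 + 3 = 1)
q(Q) = 1/(2*Q)
F(K, C) = 1/(2*sqrt(C**2 + K**2)) (F(K, C) = 1/(2*(sqrt(K**2 + C**2))) = 1/(2*(sqrt(C**2 + K**2))) = 1/(2*sqrt(C**2 + K**2)))
1/(-97252 + F(p(15), -173)) = 1/(-97252 + 1/(2*sqrt((-173)**2 + 1**2))) = 1/(-97252 + 1/(2*sqrt(29929 + 1))) = 1/(-97252 + 1/(2*sqrt(29930))) = 1/(-97252 + (sqrt(29930)/29930)/2) = 1/(-97252 + sqrt(29930)/59860)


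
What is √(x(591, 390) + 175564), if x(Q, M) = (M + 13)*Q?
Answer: √413737 ≈ 643.22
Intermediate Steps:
x(Q, M) = Q*(13 + M) (x(Q, M) = (13 + M)*Q = Q*(13 + M))
√(x(591, 390) + 175564) = √(591*(13 + 390) + 175564) = √(591*403 + 175564) = √(238173 + 175564) = √413737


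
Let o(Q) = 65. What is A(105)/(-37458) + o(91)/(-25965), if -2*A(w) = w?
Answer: -47627/43226532 ≈ -0.0011018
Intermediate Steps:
A(w) = -w/2
A(105)/(-37458) + o(91)/(-25965) = -1/2*105/(-37458) + 65/(-25965) = -105/2*(-1/37458) + 65*(-1/25965) = 35/24972 - 13/5193 = -47627/43226532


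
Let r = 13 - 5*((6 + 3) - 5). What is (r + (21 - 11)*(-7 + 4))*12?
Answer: -444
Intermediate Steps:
r = -7 (r = 13 - 5*(9 - 5) = 13 - 5*4 = 13 - 1*20 = 13 - 20 = -7)
(r + (21 - 11)*(-7 + 4))*12 = (-7 + (21 - 11)*(-7 + 4))*12 = (-7 + 10*(-3))*12 = (-7 - 30)*12 = -37*12 = -444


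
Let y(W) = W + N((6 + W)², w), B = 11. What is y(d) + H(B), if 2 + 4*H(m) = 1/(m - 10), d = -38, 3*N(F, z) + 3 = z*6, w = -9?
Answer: -229/4 ≈ -57.250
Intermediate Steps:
N(F, z) = -1 + 2*z (N(F, z) = -1 + (z*6)/3 = -1 + (6*z)/3 = -1 + 2*z)
H(m) = -½ + 1/(4*(-10 + m)) (H(m) = -½ + 1/(4*(m - 10)) = -½ + 1/(4*(-10 + m)))
y(W) = -19 + W (y(W) = W + (-1 + 2*(-9)) = W + (-1 - 18) = W - 19 = -19 + W)
y(d) + H(B) = (-19 - 38) + (21 - 2*11)/(4*(-10 + 11)) = -57 + (¼)*(21 - 22)/1 = -57 + (¼)*1*(-1) = -57 - ¼ = -229/4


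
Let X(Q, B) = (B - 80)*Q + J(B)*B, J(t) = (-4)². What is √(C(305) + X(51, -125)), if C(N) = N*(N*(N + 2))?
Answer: 2*√7136555 ≈ 5342.9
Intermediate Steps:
J(t) = 16
C(N) = N²*(2 + N) (C(N) = N*(N*(2 + N)) = N²*(2 + N))
X(Q, B) = 16*B + Q*(-80 + B) (X(Q, B) = (B - 80)*Q + 16*B = (-80 + B)*Q + 16*B = Q*(-80 + B) + 16*B = 16*B + Q*(-80 + B))
√(C(305) + X(51, -125)) = √(305²*(2 + 305) + (-80*51 + 16*(-125) - 125*51)) = √(93025*307 + (-4080 - 2000 - 6375)) = √(28558675 - 12455) = √28546220 = 2*√7136555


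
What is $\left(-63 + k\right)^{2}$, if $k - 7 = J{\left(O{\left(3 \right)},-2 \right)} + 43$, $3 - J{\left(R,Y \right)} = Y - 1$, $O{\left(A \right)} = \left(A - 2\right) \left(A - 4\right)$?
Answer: $49$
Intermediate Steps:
$O{\left(A \right)} = \left(-4 + A\right) \left(-2 + A\right)$ ($O{\left(A \right)} = \left(-2 + A\right) \left(-4 + A\right) = \left(-4 + A\right) \left(-2 + A\right)$)
$J{\left(R,Y \right)} = 4 - Y$ ($J{\left(R,Y \right)} = 3 - \left(Y - 1\right) = 3 - \left(-1 + Y\right) = 4 - Y$)
$k = 56$ ($k = 7 + \left(\left(4 - -2\right) + 43\right) = 7 + \left(\left(4 + 2\right) + 43\right) = 7 + \left(6 + 43\right) = 7 + 49 = 56$)
$\left(-63 + k\right)^{2} = \left(-63 + 56\right)^{2} = \left(-7\right)^{2} = 49$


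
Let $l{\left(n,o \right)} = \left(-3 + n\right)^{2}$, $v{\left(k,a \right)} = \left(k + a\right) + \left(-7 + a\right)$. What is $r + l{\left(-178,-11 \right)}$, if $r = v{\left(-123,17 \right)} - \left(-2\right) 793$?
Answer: $34251$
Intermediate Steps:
$v{\left(k,a \right)} = -7 + k + 2 a$ ($v{\left(k,a \right)} = \left(a + k\right) + \left(-7 + a\right) = -7 + k + 2 a$)
$r = 1490$ ($r = \left(-7 - 123 + 2 \cdot 17\right) - \left(-2\right) 793 = \left(-7 - 123 + 34\right) - -1586 = -96 + 1586 = 1490$)
$r + l{\left(-178,-11 \right)} = 1490 + \left(-3 - 178\right)^{2} = 1490 + \left(-181\right)^{2} = 1490 + 32761 = 34251$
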